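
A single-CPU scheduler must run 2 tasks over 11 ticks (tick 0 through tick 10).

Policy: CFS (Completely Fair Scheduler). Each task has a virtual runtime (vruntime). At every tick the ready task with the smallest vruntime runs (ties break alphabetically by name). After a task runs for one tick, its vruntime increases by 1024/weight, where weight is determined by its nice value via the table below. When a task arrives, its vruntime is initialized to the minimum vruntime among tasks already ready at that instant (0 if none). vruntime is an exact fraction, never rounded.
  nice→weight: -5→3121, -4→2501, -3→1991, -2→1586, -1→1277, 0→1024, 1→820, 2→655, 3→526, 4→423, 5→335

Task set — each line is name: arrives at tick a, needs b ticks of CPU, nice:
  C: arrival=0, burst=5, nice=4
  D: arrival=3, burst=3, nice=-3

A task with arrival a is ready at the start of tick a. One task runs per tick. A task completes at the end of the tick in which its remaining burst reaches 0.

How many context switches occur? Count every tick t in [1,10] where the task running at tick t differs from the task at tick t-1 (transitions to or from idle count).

t=0: vr[C=0] → run C
t=1: vr[C=1024/423] → run C
t=2: vr[C=2048/423] → run C
t=3: vr[C=1024/141 D=1024/141] → run C
t=4: vr[C=4096/423 D=1024/141] → run D
t=5: vr[C=4096/423 D=2183168/280731] → run D
t=6: vr[C=4096/423 D=2327552/280731] → run D
t=7: vr[C=4096/423] → run C
t=8: (idle)
t=9: (idle)
t=10: (idle)

context switches = 3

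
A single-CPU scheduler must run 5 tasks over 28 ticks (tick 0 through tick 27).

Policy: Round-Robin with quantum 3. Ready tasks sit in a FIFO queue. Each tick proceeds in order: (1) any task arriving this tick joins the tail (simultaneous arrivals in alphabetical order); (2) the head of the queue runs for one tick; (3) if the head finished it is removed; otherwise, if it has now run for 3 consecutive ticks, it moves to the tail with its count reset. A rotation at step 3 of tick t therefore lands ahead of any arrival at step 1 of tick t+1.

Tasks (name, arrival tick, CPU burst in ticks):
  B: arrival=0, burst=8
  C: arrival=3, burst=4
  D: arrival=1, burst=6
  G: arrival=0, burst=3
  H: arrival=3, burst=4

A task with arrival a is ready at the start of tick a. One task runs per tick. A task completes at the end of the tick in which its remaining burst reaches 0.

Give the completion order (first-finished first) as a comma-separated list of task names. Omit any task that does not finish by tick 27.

completion order = G, D, B, C, H

t=0: queue=[B,G] q_used=0 → run B
t=1: queue=[B,G,D] q_used=1 → run B
t=2: queue=[B,G,D] q_used=2 → run B
t=3: queue=[G,D,B,C,H] q_used=0 → run G
t=4: queue=[G,D,B,C,H] q_used=1 → run G
t=5: queue=[G,D,B,C,H] q_used=2 → run G
t=6: queue=[D,B,C,H] q_used=0 → run D
t=7: queue=[D,B,C,H] q_used=1 → run D
t=8: queue=[D,B,C,H] q_used=2 → run D
t=9: queue=[B,C,H,D] q_used=0 → run B
t=10: queue=[B,C,H,D] q_used=1 → run B
t=11: queue=[B,C,H,D] q_used=2 → run B
t=12: queue=[C,H,D,B] q_used=0 → run C
t=13: queue=[C,H,D,B] q_used=1 → run C
t=14: queue=[C,H,D,B] q_used=2 → run C
t=15: queue=[H,D,B,C] q_used=0 → run H
t=16: queue=[H,D,B,C] q_used=1 → run H
t=17: queue=[H,D,B,C] q_used=2 → run H
t=18: queue=[D,B,C,H] q_used=0 → run D
t=19: queue=[D,B,C,H] q_used=1 → run D
t=20: queue=[D,B,C,H] q_used=2 → run D
t=21: queue=[B,C,H] q_used=0 → run B
t=22: queue=[B,C,H] q_used=1 → run B
t=23: queue=[C,H] q_used=0 → run C
t=24: queue=[H] q_used=0 → run H
t=25: (idle)
t=26: (idle)
t=27: (idle)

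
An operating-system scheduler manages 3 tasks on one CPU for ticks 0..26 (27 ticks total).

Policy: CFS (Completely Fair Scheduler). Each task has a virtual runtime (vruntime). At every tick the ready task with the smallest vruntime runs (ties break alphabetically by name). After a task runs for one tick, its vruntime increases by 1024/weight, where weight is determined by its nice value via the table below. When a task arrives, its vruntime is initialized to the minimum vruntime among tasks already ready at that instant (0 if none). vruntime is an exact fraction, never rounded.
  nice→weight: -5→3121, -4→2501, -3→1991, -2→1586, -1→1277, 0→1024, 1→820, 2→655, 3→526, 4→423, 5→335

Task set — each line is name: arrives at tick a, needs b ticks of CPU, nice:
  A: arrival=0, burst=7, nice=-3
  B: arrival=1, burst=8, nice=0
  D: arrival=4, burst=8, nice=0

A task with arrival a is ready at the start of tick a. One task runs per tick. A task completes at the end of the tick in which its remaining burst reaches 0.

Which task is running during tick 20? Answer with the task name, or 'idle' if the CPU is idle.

t=0: vr[A=0] → run A
t=1: vr[A=1024/1991 B=1024/1991] → run A
t=2: vr[A=2048/1991 B=1024/1991] → run B
t=3: vr[A=2048/1991 B=3015/1991] → run A
t=4: vr[A=3072/1991 B=3015/1991 D=3015/1991] → run B
t=5: vr[A=3072/1991 B=5006/1991 D=3015/1991] → run D
t=6: vr[A=3072/1991 B=5006/1991 D=5006/1991] → run A
t=7: vr[A=4096/1991 B=5006/1991 D=5006/1991] → run A
t=8: vr[A=5120/1991 B=5006/1991 D=5006/1991] → run B
t=9: vr[A=5120/1991 B=6997/1991 D=5006/1991] → run D
t=10: vr[A=5120/1991 B=6997/1991 D=6997/1991] → run A
t=11: vr[A=6144/1991 B=6997/1991 D=6997/1991] → run A
t=12: vr[B=6997/1991 D=6997/1991] → run B
t=13: vr[B=8988/1991 D=6997/1991] → run D
t=14: vr[B=8988/1991 D=8988/1991] → run B
t=15: vr[B=10979/1991 D=8988/1991] → run D
t=16: vr[B=10979/1991 D=10979/1991] → run B
t=17: vr[B=12970/1991 D=10979/1991] → run D
t=18: vr[B=12970/1991 D=12970/1991] → run B
t=19: vr[B=14961/1991 D=12970/1991] → run D
t=20: vr[B=14961/1991 D=14961/1991] → run B
t=21: vr[D=14961/1991] → run D
t=22: vr[D=16952/1991] → run D
t=23: (idle)
t=24: (idle)
t=25: (idle)
t=26: (idle)

running at tick 20 = B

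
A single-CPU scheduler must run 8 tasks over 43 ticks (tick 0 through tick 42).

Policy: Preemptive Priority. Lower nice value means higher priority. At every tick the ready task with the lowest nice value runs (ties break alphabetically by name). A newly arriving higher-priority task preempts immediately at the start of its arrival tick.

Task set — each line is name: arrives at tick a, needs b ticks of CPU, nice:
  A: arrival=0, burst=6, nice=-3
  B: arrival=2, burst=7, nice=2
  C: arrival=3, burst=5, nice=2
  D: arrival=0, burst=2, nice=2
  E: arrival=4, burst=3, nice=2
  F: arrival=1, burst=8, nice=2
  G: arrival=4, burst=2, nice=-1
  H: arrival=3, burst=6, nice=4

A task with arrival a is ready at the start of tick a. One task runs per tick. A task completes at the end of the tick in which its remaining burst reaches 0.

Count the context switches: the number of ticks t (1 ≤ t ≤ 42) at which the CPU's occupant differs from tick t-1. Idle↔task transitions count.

context switches = 8

t=0: ready={A,D} → run A
t=1: ready={A,D,F} → run A
t=2: ready={A,B,D,F} → run A
t=3: ready={A,B,C,D,F,H} → run A
t=4: ready={A,B,C,D,E,F,G,H} → run A
t=5: ready={A,B,C,D,E,F,G,H} → run A
t=6: ready={B,C,D,E,F,G,H} → run G
t=7: ready={B,C,D,E,F,G,H} → run G
t=8: ready={B,C,D,E,F,H} → run B
t=9: ready={B,C,D,E,F,H} → run B
t=10: ready={B,C,D,E,F,H} → run B
t=11: ready={B,C,D,E,F,H} → run B
t=12: ready={B,C,D,E,F,H} → run B
t=13: ready={B,C,D,E,F,H} → run B
t=14: ready={B,C,D,E,F,H} → run B
t=15: ready={C,D,E,F,H} → run C
t=16: ready={C,D,E,F,H} → run C
t=17: ready={C,D,E,F,H} → run C
t=18: ready={C,D,E,F,H} → run C
t=19: ready={C,D,E,F,H} → run C
t=20: ready={D,E,F,H} → run D
t=21: ready={D,E,F,H} → run D
t=22: ready={E,F,H} → run E
t=23: ready={E,F,H} → run E
t=24: ready={E,F,H} → run E
t=25: ready={F,H} → run F
t=26: ready={F,H} → run F
t=27: ready={F,H} → run F
t=28: ready={F,H} → run F
t=29: ready={F,H} → run F
t=30: ready={F,H} → run F
t=31: ready={F,H} → run F
t=32: ready={F,H} → run F
t=33: ready={H} → run H
t=34: ready={H} → run H
t=35: ready={H} → run H
t=36: ready={H} → run H
t=37: ready={H} → run H
t=38: ready={H} → run H
t=39: (idle)
t=40: (idle)
t=41: (idle)
t=42: (idle)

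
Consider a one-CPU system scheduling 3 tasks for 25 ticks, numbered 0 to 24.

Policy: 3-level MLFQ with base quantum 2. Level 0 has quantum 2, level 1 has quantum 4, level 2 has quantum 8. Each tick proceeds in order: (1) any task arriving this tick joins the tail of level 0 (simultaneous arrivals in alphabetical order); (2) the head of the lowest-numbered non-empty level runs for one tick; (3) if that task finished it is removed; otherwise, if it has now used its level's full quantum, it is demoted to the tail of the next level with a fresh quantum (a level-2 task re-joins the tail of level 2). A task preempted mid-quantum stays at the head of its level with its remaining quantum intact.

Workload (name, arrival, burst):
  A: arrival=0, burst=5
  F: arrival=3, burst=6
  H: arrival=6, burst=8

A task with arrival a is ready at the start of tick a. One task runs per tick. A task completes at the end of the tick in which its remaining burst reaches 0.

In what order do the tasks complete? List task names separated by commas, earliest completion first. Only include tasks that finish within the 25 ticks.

t=0: L0/L1/L2 = A/-/- → run A
t=1: L0/L1/L2 = A/-/- → run A
t=2: L0/L1/L2 = -/A/- → run A
t=3: L0/L1/L2 = F/A/- → run F
t=4: L0/L1/L2 = F/A/- → run F
t=5: L0/L1/L2 = -/AF/- → run A
t=6: L0/L1/L2 = H/AF/- → run H
t=7: L0/L1/L2 = H/AF/- → run H
t=8: L0/L1/L2 = -/AFH/- → run A
t=9: L0/L1/L2 = -/FH/- → run F
t=10: L0/L1/L2 = -/FH/- → run F
t=11: L0/L1/L2 = -/FH/- → run F
t=12: L0/L1/L2 = -/FH/- → run F
t=13: L0/L1/L2 = -/H/- → run H
t=14: L0/L1/L2 = -/H/- → run H
t=15: L0/L1/L2 = -/H/- → run H
t=16: L0/L1/L2 = -/H/- → run H
t=17: L0/L1/L2 = -/-/H → run H
t=18: L0/L1/L2 = -/-/H → run H
t=19: (idle)
t=20: (idle)
t=21: (idle)
t=22: (idle)
t=23: (idle)
t=24: (idle)

completion order = A, F, H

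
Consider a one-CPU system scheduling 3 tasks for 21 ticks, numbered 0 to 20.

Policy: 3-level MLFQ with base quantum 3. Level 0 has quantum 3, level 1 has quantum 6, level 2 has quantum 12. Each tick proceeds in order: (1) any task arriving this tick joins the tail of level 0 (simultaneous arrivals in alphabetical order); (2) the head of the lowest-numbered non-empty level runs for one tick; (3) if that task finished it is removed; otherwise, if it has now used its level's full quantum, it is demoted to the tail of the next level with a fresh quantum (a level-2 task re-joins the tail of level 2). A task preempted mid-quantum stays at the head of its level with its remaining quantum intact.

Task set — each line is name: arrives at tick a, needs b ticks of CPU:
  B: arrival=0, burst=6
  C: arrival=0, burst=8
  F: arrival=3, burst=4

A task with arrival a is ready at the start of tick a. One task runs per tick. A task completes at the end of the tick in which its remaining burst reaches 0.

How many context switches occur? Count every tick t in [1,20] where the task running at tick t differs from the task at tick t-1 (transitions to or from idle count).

t=0: L0/L1/L2 = BC/-/- → run B
t=1: L0/L1/L2 = BC/-/- → run B
t=2: L0/L1/L2 = BC/-/- → run B
t=3: L0/L1/L2 = CF/B/- → run C
t=4: L0/L1/L2 = CF/B/- → run C
t=5: L0/L1/L2 = CF/B/- → run C
t=6: L0/L1/L2 = F/BC/- → run F
t=7: L0/L1/L2 = F/BC/- → run F
t=8: L0/L1/L2 = F/BC/- → run F
t=9: L0/L1/L2 = -/BCF/- → run B
t=10: L0/L1/L2 = -/BCF/- → run B
t=11: L0/L1/L2 = -/BCF/- → run B
t=12: L0/L1/L2 = -/CF/- → run C
t=13: L0/L1/L2 = -/CF/- → run C
t=14: L0/L1/L2 = -/CF/- → run C
t=15: L0/L1/L2 = -/CF/- → run C
t=16: L0/L1/L2 = -/CF/- → run C
t=17: L0/L1/L2 = -/F/- → run F
t=18: (idle)
t=19: (idle)
t=20: (idle)

context switches = 6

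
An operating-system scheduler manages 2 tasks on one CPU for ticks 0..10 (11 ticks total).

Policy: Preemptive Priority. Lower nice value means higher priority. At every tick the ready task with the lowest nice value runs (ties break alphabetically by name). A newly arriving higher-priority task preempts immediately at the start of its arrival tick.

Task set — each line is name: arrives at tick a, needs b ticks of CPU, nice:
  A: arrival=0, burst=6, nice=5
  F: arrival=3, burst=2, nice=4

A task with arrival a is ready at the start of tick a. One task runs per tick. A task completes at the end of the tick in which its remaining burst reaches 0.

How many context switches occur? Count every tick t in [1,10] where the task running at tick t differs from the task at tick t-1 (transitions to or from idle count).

context switches = 3

t=0: ready={A} → run A
t=1: ready={A} → run A
t=2: ready={A} → run A
t=3: ready={A,F} → run F
t=4: ready={A,F} → run F
t=5: ready={A} → run A
t=6: ready={A} → run A
t=7: ready={A} → run A
t=8: (idle)
t=9: (idle)
t=10: (idle)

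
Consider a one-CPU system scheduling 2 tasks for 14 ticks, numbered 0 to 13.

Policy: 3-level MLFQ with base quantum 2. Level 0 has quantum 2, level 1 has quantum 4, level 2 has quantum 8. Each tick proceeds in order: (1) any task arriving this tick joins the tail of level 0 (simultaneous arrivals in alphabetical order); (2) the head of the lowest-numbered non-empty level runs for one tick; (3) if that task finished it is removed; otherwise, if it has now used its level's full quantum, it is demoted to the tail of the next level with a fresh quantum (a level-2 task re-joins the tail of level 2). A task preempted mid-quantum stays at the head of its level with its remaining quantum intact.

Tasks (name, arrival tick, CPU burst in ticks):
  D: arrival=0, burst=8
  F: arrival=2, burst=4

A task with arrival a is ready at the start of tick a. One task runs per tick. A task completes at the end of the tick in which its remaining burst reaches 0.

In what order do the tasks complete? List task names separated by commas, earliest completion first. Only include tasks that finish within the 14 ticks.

completion order = F, D

t=0: L0/L1/L2 = D/-/- → run D
t=1: L0/L1/L2 = D/-/- → run D
t=2: L0/L1/L2 = F/D/- → run F
t=3: L0/L1/L2 = F/D/- → run F
t=4: L0/L1/L2 = -/DF/- → run D
t=5: L0/L1/L2 = -/DF/- → run D
t=6: L0/L1/L2 = -/DF/- → run D
t=7: L0/L1/L2 = -/DF/- → run D
t=8: L0/L1/L2 = -/F/D → run F
t=9: L0/L1/L2 = -/F/D → run F
t=10: L0/L1/L2 = -/-/D → run D
t=11: L0/L1/L2 = -/-/D → run D
t=12: (idle)
t=13: (idle)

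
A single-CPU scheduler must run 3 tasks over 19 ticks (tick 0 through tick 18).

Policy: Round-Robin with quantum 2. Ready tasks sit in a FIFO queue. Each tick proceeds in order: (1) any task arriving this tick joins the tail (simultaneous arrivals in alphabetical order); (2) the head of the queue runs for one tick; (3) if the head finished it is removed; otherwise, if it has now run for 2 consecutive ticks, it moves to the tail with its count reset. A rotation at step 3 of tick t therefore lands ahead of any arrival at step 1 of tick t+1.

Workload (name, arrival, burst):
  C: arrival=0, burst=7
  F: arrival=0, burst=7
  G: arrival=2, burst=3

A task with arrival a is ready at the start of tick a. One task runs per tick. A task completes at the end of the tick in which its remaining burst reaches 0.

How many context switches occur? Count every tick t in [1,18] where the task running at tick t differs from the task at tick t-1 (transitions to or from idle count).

context switches = 10

t=0: queue=[C,F] q_used=0 → run C
t=1: queue=[C,F] q_used=1 → run C
t=2: queue=[F,C,G] q_used=0 → run F
t=3: queue=[F,C,G] q_used=1 → run F
t=4: queue=[C,G,F] q_used=0 → run C
t=5: queue=[C,G,F] q_used=1 → run C
t=6: queue=[G,F,C] q_used=0 → run G
t=7: queue=[G,F,C] q_used=1 → run G
t=8: queue=[F,C,G] q_used=0 → run F
t=9: queue=[F,C,G] q_used=1 → run F
t=10: queue=[C,G,F] q_used=0 → run C
t=11: queue=[C,G,F] q_used=1 → run C
t=12: queue=[G,F,C] q_used=0 → run G
t=13: queue=[F,C] q_used=0 → run F
t=14: queue=[F,C] q_used=1 → run F
t=15: queue=[C,F] q_used=0 → run C
t=16: queue=[F] q_used=0 → run F
t=17: (idle)
t=18: (idle)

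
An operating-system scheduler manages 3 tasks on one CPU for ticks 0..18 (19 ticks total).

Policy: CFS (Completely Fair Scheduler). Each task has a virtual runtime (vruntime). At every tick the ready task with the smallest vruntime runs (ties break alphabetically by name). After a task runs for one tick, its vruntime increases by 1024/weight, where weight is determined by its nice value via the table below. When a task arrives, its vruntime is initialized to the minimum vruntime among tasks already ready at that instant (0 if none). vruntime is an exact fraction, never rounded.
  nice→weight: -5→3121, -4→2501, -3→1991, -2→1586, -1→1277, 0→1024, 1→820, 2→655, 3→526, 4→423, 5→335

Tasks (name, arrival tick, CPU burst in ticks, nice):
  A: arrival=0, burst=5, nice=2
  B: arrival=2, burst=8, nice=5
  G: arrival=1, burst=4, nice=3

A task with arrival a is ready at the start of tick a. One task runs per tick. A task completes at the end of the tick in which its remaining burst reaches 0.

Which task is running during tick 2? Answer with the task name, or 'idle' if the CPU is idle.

t=0: vr[A=0] → run A
t=1: vr[A=1024/655 G=1024/655] → run A
t=2: vr[A=2048/655 B=1024/655 G=1024/655] → run B
t=3: vr[A=2048/655 B=202752/43885 G=1024/655] → run G
t=4: vr[A=2048/655 B=202752/43885 G=604672/172265] → run A
t=5: vr[A=3072/655 B=202752/43885 G=604672/172265] → run G
t=6: vr[A=3072/655 B=202752/43885 G=940032/172265] → run B
t=7: vr[A=3072/655 B=336896/43885 G=940032/172265] → run A
t=8: vr[A=4096/655 B=336896/43885 G=940032/172265] → run G
t=9: vr[A=4096/655 B=336896/43885 G=1275392/172265] → run A
t=10: vr[B=336896/43885 G=1275392/172265] → run G
t=11: vr[B=336896/43885] → run B
t=12: vr[B=94208/8777] → run B
t=13: vr[B=605184/43885] → run B
t=14: vr[B=739328/43885] → run B
t=15: vr[B=873472/43885] → run B
t=16: vr[B=1007616/43885] → run B
t=17: (idle)
t=18: (idle)

running at tick 2 = B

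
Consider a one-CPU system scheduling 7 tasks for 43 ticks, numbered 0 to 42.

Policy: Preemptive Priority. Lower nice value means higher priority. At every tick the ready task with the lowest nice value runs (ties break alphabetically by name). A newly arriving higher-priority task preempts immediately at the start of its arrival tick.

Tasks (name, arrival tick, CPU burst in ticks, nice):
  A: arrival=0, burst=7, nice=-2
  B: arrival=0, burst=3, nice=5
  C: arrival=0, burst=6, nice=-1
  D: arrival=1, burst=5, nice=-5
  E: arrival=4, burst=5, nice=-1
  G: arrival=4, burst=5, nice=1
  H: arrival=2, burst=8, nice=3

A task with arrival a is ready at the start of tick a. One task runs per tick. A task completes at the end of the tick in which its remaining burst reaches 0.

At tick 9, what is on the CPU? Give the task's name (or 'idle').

running at tick 9 = A

t=0: ready={A,B,C} → run A
t=1: ready={A,B,C,D} → run D
t=2: ready={A,B,C,D,H} → run D
t=3: ready={A,B,C,D,H} → run D
t=4: ready={A,B,C,D,E,G,H} → run D
t=5: ready={A,B,C,D,E,G,H} → run D
t=6: ready={A,B,C,E,G,H} → run A
t=7: ready={A,B,C,E,G,H} → run A
t=8: ready={A,B,C,E,G,H} → run A
t=9: ready={A,B,C,E,G,H} → run A
t=10: ready={A,B,C,E,G,H} → run A
t=11: ready={A,B,C,E,G,H} → run A
t=12: ready={B,C,E,G,H} → run C
t=13: ready={B,C,E,G,H} → run C
t=14: ready={B,C,E,G,H} → run C
t=15: ready={B,C,E,G,H} → run C
t=16: ready={B,C,E,G,H} → run C
t=17: ready={B,C,E,G,H} → run C
t=18: ready={B,E,G,H} → run E
t=19: ready={B,E,G,H} → run E
t=20: ready={B,E,G,H} → run E
t=21: ready={B,E,G,H} → run E
t=22: ready={B,E,G,H} → run E
t=23: ready={B,G,H} → run G
t=24: ready={B,G,H} → run G
t=25: ready={B,G,H} → run G
t=26: ready={B,G,H} → run G
t=27: ready={B,G,H} → run G
t=28: ready={B,H} → run H
t=29: ready={B,H} → run H
t=30: ready={B,H} → run H
t=31: ready={B,H} → run H
t=32: ready={B,H} → run H
t=33: ready={B,H} → run H
t=34: ready={B,H} → run H
t=35: ready={B,H} → run H
t=36: ready={B} → run B
t=37: ready={B} → run B
t=38: ready={B} → run B
t=39: (idle)
t=40: (idle)
t=41: (idle)
t=42: (idle)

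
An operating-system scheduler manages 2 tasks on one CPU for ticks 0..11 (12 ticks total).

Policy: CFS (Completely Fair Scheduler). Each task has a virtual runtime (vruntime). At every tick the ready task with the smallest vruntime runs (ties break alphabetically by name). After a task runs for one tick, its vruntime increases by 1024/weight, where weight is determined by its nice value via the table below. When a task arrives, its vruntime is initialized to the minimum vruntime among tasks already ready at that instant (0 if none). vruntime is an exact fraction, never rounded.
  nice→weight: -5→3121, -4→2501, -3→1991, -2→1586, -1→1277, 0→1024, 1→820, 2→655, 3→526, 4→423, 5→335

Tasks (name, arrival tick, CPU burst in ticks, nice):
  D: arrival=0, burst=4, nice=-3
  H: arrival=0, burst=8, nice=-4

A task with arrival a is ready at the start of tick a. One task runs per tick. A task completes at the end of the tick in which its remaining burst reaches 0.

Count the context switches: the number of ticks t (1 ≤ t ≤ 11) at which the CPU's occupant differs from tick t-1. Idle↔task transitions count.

context switches = 7

t=0: vr[D=0 H=0] → run D
t=1: vr[D=1024/1991 H=0] → run H
t=2: vr[D=1024/1991 H=1024/2501] → run H
t=3: vr[D=1024/1991 H=2048/2501] → run D
t=4: vr[D=2048/1991 H=2048/2501] → run H
t=5: vr[D=2048/1991 H=3072/2501] → run D
t=6: vr[D=3072/1991 H=3072/2501] → run H
t=7: vr[D=3072/1991 H=4096/2501] → run D
t=8: vr[H=4096/2501] → run H
t=9: vr[H=5120/2501] → run H
t=10: vr[H=6144/2501] → run H
t=11: vr[H=7168/2501] → run H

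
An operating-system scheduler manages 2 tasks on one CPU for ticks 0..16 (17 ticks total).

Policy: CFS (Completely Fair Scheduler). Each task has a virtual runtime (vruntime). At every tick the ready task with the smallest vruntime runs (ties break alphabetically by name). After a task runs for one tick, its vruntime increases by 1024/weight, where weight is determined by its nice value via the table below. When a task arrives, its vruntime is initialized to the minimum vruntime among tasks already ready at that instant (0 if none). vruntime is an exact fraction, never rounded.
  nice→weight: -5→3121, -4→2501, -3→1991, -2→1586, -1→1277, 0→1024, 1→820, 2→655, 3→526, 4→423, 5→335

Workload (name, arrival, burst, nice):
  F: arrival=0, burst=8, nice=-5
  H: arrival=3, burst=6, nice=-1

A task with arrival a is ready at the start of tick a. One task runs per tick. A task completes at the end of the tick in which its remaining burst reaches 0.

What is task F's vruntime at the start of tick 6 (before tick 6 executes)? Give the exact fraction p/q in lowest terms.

vruntime(F, start of tick 6) = 5120/3121

t=0: vr[F=0] → run F
t=1: vr[F=1024/3121] → run F
t=2: vr[F=2048/3121] → run F
t=3: vr[F=3072/3121 H=3072/3121] → run F
t=4: vr[F=4096/3121 H=3072/3121] → run H
t=5: vr[F=4096/3121 H=7118848/3985517] → run F
t=6: vr[F=5120/3121 H=7118848/3985517] → run F
t=7: vr[F=6144/3121 H=7118848/3985517] → run H
t=8: vr[F=6144/3121 H=10314752/3985517] → run F
t=9: vr[F=7168/3121 H=10314752/3985517] → run F
t=10: vr[H=10314752/3985517] → run H
t=11: vr[H=13510656/3985517] → run H
t=12: vr[H=16706560/3985517] → run H
t=13: vr[H=19902464/3985517] → run H
t=14: (idle)
t=15: (idle)
t=16: (idle)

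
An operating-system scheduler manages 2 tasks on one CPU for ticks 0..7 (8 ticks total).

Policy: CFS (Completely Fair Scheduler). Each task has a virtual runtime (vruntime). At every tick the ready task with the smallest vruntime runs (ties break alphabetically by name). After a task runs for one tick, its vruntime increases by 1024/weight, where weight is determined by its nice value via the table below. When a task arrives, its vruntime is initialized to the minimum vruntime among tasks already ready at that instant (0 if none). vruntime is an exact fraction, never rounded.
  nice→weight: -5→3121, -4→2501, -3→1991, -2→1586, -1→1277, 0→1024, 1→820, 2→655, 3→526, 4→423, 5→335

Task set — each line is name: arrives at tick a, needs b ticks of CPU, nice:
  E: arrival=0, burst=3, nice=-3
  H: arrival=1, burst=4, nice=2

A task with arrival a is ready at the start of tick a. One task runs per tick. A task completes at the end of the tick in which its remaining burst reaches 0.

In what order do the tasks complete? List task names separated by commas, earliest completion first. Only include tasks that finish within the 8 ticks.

t=0: vr[E=0] → run E
t=1: vr[E=1024/1991 H=1024/1991] → run E
t=2: vr[E=2048/1991 H=1024/1991] → run H
t=3: vr[E=2048/1991 H=2709504/1304105] → run E
t=4: vr[H=2709504/1304105] → run H
t=5: vr[H=4748288/1304105] → run H
t=6: vr[H=6787072/1304105] → run H
t=7: (idle)

completion order = E, H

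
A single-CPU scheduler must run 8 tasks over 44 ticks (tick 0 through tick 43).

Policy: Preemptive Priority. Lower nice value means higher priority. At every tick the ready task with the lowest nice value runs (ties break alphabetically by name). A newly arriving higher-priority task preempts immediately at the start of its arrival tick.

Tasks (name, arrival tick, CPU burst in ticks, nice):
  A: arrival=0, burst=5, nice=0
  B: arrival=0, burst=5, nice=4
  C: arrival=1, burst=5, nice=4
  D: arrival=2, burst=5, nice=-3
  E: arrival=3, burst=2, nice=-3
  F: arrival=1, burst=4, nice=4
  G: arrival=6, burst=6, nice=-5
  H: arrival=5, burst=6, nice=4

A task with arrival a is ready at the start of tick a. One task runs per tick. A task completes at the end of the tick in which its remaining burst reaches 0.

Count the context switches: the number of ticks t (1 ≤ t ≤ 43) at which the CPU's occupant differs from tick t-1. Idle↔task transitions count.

context switches = 10

t=0: ready={A,B} → run A
t=1: ready={A,B,C,F} → run A
t=2: ready={A,B,C,D,F} → run D
t=3: ready={A,B,C,D,E,F} → run D
t=4: ready={A,B,C,D,E,F} → run D
t=5: ready={A,B,C,D,E,F,H} → run D
t=6: ready={A,B,C,D,E,F,G,H} → run G
t=7: ready={A,B,C,D,E,F,G,H} → run G
t=8: ready={A,B,C,D,E,F,G,H} → run G
t=9: ready={A,B,C,D,E,F,G,H} → run G
t=10: ready={A,B,C,D,E,F,G,H} → run G
t=11: ready={A,B,C,D,E,F,G,H} → run G
t=12: ready={A,B,C,D,E,F,H} → run D
t=13: ready={A,B,C,E,F,H} → run E
t=14: ready={A,B,C,E,F,H} → run E
t=15: ready={A,B,C,F,H} → run A
t=16: ready={A,B,C,F,H} → run A
t=17: ready={A,B,C,F,H} → run A
t=18: ready={B,C,F,H} → run B
t=19: ready={B,C,F,H} → run B
t=20: ready={B,C,F,H} → run B
t=21: ready={B,C,F,H} → run B
t=22: ready={B,C,F,H} → run B
t=23: ready={C,F,H} → run C
t=24: ready={C,F,H} → run C
t=25: ready={C,F,H} → run C
t=26: ready={C,F,H} → run C
t=27: ready={C,F,H} → run C
t=28: ready={F,H} → run F
t=29: ready={F,H} → run F
t=30: ready={F,H} → run F
t=31: ready={F,H} → run F
t=32: ready={H} → run H
t=33: ready={H} → run H
t=34: ready={H} → run H
t=35: ready={H} → run H
t=36: ready={H} → run H
t=37: ready={H} → run H
t=38: (idle)
t=39: (idle)
t=40: (idle)
t=41: (idle)
t=42: (idle)
t=43: (idle)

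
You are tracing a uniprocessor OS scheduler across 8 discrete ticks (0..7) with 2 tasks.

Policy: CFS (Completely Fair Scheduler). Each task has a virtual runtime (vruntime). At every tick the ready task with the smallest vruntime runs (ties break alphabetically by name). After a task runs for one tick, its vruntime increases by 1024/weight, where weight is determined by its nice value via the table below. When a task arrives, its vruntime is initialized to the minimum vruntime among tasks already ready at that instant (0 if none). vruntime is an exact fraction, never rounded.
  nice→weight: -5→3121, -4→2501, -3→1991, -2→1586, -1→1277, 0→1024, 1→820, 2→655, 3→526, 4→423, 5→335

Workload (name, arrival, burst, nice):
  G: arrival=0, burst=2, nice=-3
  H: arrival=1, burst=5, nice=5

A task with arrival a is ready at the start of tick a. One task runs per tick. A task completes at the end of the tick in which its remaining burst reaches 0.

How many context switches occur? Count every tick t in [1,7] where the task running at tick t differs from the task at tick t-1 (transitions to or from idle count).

t=0: vr[G=0] → run G
t=1: vr[G=1024/1991 H=1024/1991] → run G
t=2: vr[H=1024/1991] → run H
t=3: vr[H=2381824/666985] → run H
t=4: vr[H=4420608/666985] → run H
t=5: vr[H=6459392/666985] → run H
t=6: vr[H=8498176/666985] → run H
t=7: (idle)

context switches = 2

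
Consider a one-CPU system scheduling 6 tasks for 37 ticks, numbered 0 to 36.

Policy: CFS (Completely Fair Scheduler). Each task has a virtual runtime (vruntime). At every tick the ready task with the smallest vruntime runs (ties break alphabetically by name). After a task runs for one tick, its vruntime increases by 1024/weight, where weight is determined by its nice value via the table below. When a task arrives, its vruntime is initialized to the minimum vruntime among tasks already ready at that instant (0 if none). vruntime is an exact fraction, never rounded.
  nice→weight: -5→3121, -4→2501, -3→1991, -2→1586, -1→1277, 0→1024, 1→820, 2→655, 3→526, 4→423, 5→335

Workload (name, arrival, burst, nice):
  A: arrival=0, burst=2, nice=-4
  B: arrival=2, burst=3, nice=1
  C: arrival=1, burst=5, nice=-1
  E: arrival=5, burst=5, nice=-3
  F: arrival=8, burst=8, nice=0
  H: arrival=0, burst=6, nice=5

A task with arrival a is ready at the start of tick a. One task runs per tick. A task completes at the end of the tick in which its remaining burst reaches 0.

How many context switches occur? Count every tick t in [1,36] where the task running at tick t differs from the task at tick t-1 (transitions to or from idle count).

context switches = 23

t=0: vr[A=0 H=0] → run A
t=1: vr[A=1024/2501 C=0 H=0] → run C
t=2: vr[A=1024/2501 B=0 C=1024/1277 H=0] → run B
t=3: vr[A=1024/2501 B=256/205 C=1024/1277 H=0] → run H
t=4: vr[A=1024/2501 B=256/205 C=1024/1277 H=1024/335] → run A
t=5: vr[B=256/205 C=1024/1277 E=1024/1277 H=1024/335] → run C
t=6: vr[B=256/205 C=2048/1277 E=1024/1277 H=1024/335] → run E
t=7: vr[B=256/205 C=2048/1277 E=3346432/2542507 H=1024/335] → run B
t=8: vr[B=512/205 C=2048/1277 E=3346432/2542507 F=3346432/2542507 H=1024/335] → run E
t=9: vr[B=512/205 C=2048/1277 E=4654080/2542507 F=3346432/2542507 H=1024/335] → run F
t=10: vr[B=512/205 C=2048/1277 E=4654080/2542507 F=5888939/2542507 H=1024/335] → run C
t=11: vr[B=512/205 C=3072/1277 E=4654080/2542507 F=5888939/2542507 H=1024/335] → run E
t=12: vr[B=512/205 C=3072/1277 E=5961728/2542507 F=5888939/2542507 H=1024/335] → run F
t=13: vr[B=512/205 C=3072/1277 E=5961728/2542507 F=8431446/2542507 H=1024/335] → run E
t=14: vr[B=512/205 C=3072/1277 E=7269376/2542507 F=8431446/2542507 H=1024/335] → run C
t=15: vr[B=512/205 C=4096/1277 E=7269376/2542507 F=8431446/2542507 H=1024/335] → run B
t=16: vr[C=4096/1277 E=7269376/2542507 F=8431446/2542507 H=1024/335] → run E
t=17: vr[C=4096/1277 F=8431446/2542507 H=1024/335] → run H
t=18: vr[C=4096/1277 F=8431446/2542507 H=2048/335] → run C
t=19: vr[F=8431446/2542507 H=2048/335] → run F
t=20: vr[F=10973953/2542507 H=2048/335] → run F
t=21: vr[F=13516460/2542507 H=2048/335] → run F
t=22: vr[F=16058967/2542507 H=2048/335] → run H
t=23: vr[F=16058967/2542507 H=3072/335] → run F
t=24: vr[F=18601474/2542507 H=3072/335] → run F
t=25: vr[F=21143981/2542507 H=3072/335] → run F
t=26: vr[H=3072/335] → run H
t=27: vr[H=4096/335] → run H
t=28: vr[H=1024/67] → run H
t=29: (idle)
t=30: (idle)
t=31: (idle)
t=32: (idle)
t=33: (idle)
t=34: (idle)
t=35: (idle)
t=36: (idle)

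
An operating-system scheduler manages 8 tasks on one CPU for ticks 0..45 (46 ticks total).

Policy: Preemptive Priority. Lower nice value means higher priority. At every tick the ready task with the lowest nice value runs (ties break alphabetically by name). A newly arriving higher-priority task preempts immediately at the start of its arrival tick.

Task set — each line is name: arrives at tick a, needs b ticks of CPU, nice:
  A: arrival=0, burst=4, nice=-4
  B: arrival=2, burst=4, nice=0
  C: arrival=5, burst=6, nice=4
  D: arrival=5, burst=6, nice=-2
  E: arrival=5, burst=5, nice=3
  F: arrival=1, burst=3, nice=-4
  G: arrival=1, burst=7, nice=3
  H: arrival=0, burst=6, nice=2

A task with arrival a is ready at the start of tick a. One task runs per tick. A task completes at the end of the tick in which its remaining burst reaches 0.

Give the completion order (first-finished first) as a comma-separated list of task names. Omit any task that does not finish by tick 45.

t=0: ready={A,H} → run A
t=1: ready={A,F,G,H} → run A
t=2: ready={A,B,F,G,H} → run A
t=3: ready={A,B,F,G,H} → run A
t=4: ready={B,F,G,H} → run F
t=5: ready={B,C,D,E,F,G,H} → run F
t=6: ready={B,C,D,E,F,G,H} → run F
t=7: ready={B,C,D,E,G,H} → run D
t=8: ready={B,C,D,E,G,H} → run D
t=9: ready={B,C,D,E,G,H} → run D
t=10: ready={B,C,D,E,G,H} → run D
t=11: ready={B,C,D,E,G,H} → run D
t=12: ready={B,C,D,E,G,H} → run D
t=13: ready={B,C,E,G,H} → run B
t=14: ready={B,C,E,G,H} → run B
t=15: ready={B,C,E,G,H} → run B
t=16: ready={B,C,E,G,H} → run B
t=17: ready={C,E,G,H} → run H
t=18: ready={C,E,G,H} → run H
t=19: ready={C,E,G,H} → run H
t=20: ready={C,E,G,H} → run H
t=21: ready={C,E,G,H} → run H
t=22: ready={C,E,G,H} → run H
t=23: ready={C,E,G} → run E
t=24: ready={C,E,G} → run E
t=25: ready={C,E,G} → run E
t=26: ready={C,E,G} → run E
t=27: ready={C,E,G} → run E
t=28: ready={C,G} → run G
t=29: ready={C,G} → run G
t=30: ready={C,G} → run G
t=31: ready={C,G} → run G
t=32: ready={C,G} → run G
t=33: ready={C,G} → run G
t=34: ready={C,G} → run G
t=35: ready={C} → run C
t=36: ready={C} → run C
t=37: ready={C} → run C
t=38: ready={C} → run C
t=39: ready={C} → run C
t=40: ready={C} → run C
t=41: (idle)
t=42: (idle)
t=43: (idle)
t=44: (idle)
t=45: (idle)

completion order = A, F, D, B, H, E, G, C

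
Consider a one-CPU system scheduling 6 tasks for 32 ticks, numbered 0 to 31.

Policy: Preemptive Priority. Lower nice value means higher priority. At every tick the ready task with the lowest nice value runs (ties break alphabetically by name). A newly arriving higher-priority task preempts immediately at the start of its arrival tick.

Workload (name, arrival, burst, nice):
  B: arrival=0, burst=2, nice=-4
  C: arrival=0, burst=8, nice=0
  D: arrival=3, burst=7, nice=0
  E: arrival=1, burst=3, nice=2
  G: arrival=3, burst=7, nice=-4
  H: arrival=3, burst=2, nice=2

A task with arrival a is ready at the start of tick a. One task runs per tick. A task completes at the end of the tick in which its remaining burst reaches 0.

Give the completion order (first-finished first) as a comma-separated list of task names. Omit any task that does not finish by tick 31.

completion order = B, G, C, D, E, H

t=0: ready={B,C} → run B
t=1: ready={B,C,E} → run B
t=2: ready={C,E} → run C
t=3: ready={C,D,E,G,H} → run G
t=4: ready={C,D,E,G,H} → run G
t=5: ready={C,D,E,G,H} → run G
t=6: ready={C,D,E,G,H} → run G
t=7: ready={C,D,E,G,H} → run G
t=8: ready={C,D,E,G,H} → run G
t=9: ready={C,D,E,G,H} → run G
t=10: ready={C,D,E,H} → run C
t=11: ready={C,D,E,H} → run C
t=12: ready={C,D,E,H} → run C
t=13: ready={C,D,E,H} → run C
t=14: ready={C,D,E,H} → run C
t=15: ready={C,D,E,H} → run C
t=16: ready={C,D,E,H} → run C
t=17: ready={D,E,H} → run D
t=18: ready={D,E,H} → run D
t=19: ready={D,E,H} → run D
t=20: ready={D,E,H} → run D
t=21: ready={D,E,H} → run D
t=22: ready={D,E,H} → run D
t=23: ready={D,E,H} → run D
t=24: ready={E,H} → run E
t=25: ready={E,H} → run E
t=26: ready={E,H} → run E
t=27: ready={H} → run H
t=28: ready={H} → run H
t=29: (idle)
t=30: (idle)
t=31: (idle)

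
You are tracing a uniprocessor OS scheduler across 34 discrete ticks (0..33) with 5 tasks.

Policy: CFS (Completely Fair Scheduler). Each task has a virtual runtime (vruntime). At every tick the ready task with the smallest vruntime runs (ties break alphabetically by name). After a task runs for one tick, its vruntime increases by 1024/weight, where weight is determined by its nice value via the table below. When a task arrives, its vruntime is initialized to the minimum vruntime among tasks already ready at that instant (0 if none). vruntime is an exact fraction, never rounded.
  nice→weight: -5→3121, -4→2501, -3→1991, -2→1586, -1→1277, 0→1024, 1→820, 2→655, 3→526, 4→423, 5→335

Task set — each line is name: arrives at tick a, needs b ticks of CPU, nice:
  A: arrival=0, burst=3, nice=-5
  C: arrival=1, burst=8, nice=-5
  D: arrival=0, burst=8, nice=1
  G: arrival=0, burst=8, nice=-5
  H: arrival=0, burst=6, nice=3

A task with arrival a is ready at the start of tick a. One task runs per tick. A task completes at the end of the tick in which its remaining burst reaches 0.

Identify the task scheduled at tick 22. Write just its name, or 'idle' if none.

t=0: vr[A=0 D=0 G=0 H=0] → run A
t=1: vr[A=1024/3121 C=0 D=0 G=0 H=0] → run C
t=2: vr[A=1024/3121 C=1024/3121 D=0 G=0 H=0] → run D
t=3: vr[A=1024/3121 C=1024/3121 D=256/205 G=0 H=0] → run G
t=4: vr[A=1024/3121 C=1024/3121 D=256/205 G=1024/3121 H=0] → run H
t=5: vr[A=1024/3121 C=1024/3121 D=256/205 G=1024/3121 H=512/263] → run A
t=6: vr[A=2048/3121 C=1024/3121 D=256/205 G=1024/3121 H=512/263] → run C
t=7: vr[A=2048/3121 C=2048/3121 D=256/205 G=1024/3121 H=512/263] → run G
t=8: vr[A=2048/3121 C=2048/3121 D=256/205 G=2048/3121 H=512/263] → run A
t=9: vr[C=2048/3121 D=256/205 G=2048/3121 H=512/263] → run C
t=10: vr[C=3072/3121 D=256/205 G=2048/3121 H=512/263] → run G
t=11: vr[C=3072/3121 D=256/205 G=3072/3121 H=512/263] → run C
t=12: vr[C=4096/3121 D=256/205 G=3072/3121 H=512/263] → run G
t=13: vr[C=4096/3121 D=256/205 G=4096/3121 H=512/263] → run D
t=14: vr[C=4096/3121 D=512/205 G=4096/3121 H=512/263] → run C
t=15: vr[C=5120/3121 D=512/205 G=4096/3121 H=512/263] → run G
t=16: vr[C=5120/3121 D=512/205 G=5120/3121 H=512/263] → run C
t=17: vr[C=6144/3121 D=512/205 G=5120/3121 H=512/263] → run G
t=18: vr[C=6144/3121 D=512/205 G=6144/3121 H=512/263] → run H
t=19: vr[C=6144/3121 D=512/205 G=6144/3121 H=1024/263] → run C
t=20: vr[C=7168/3121 D=512/205 G=6144/3121 H=1024/263] → run G
t=21: vr[C=7168/3121 D=512/205 G=7168/3121 H=1024/263] → run C
t=22: vr[D=512/205 G=7168/3121 H=1024/263] → run G
t=23: vr[D=512/205 H=1024/263] → run D
t=24: vr[D=768/205 H=1024/263] → run D
t=25: vr[D=1024/205 H=1024/263] → run H
t=26: vr[D=1024/205 H=1536/263] → run D
t=27: vr[D=256/41 H=1536/263] → run H
t=28: vr[D=256/41 H=2048/263] → run D
t=29: vr[D=1536/205 H=2048/263] → run D
t=30: vr[D=1792/205 H=2048/263] → run H
t=31: vr[D=1792/205 H=2560/263] → run D
t=32: vr[H=2560/263] → run H
t=33: (idle)

running at tick 22 = G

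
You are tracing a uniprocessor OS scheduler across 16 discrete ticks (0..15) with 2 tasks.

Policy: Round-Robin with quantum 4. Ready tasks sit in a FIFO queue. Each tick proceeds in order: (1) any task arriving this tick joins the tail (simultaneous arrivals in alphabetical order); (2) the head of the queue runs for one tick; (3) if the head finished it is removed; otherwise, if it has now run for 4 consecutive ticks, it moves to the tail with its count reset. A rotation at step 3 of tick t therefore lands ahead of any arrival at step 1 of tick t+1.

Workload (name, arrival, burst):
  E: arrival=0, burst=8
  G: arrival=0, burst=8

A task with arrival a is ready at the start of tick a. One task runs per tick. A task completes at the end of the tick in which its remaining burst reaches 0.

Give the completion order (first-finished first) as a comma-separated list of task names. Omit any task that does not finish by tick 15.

completion order = E, G

t=0: queue=[E,G] q_used=0 → run E
t=1: queue=[E,G] q_used=1 → run E
t=2: queue=[E,G] q_used=2 → run E
t=3: queue=[E,G] q_used=3 → run E
t=4: queue=[G,E] q_used=0 → run G
t=5: queue=[G,E] q_used=1 → run G
t=6: queue=[G,E] q_used=2 → run G
t=7: queue=[G,E] q_used=3 → run G
t=8: queue=[E,G] q_used=0 → run E
t=9: queue=[E,G] q_used=1 → run E
t=10: queue=[E,G] q_used=2 → run E
t=11: queue=[E,G] q_used=3 → run E
t=12: queue=[G] q_used=0 → run G
t=13: queue=[G] q_used=1 → run G
t=14: queue=[G] q_used=2 → run G
t=15: queue=[G] q_used=3 → run G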